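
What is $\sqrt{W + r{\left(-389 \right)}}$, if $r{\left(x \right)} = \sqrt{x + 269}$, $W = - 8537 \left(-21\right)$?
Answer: $\sqrt{179277 + 2 i \sqrt{30}} \approx 423.41 + 0.013 i$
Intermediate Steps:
$W = 179277$ ($W = \left(-1\right) \left(-179277\right) = 179277$)
$r{\left(x \right)} = \sqrt{269 + x}$
$\sqrt{W + r{\left(-389 \right)}} = \sqrt{179277 + \sqrt{269 - 389}} = \sqrt{179277 + \sqrt{-120}} = \sqrt{179277 + 2 i \sqrt{30}}$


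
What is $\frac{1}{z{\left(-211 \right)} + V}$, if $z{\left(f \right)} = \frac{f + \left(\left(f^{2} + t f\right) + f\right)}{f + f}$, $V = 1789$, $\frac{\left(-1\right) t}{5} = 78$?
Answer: $\frac{2}{2979} \approx 0.00067137$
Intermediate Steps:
$t = -390$ ($t = \left(-5\right) 78 = -390$)
$z{\left(f \right)} = \frac{f^{2} - 388 f}{2 f}$ ($z{\left(f \right)} = \frac{f + \left(\left(f^{2} - 390 f\right) + f\right)}{f + f} = \frac{f + \left(f^{2} - 389 f\right)}{2 f} = \left(f^{2} - 388 f\right) \frac{1}{2 f} = \frac{f^{2} - 388 f}{2 f}$)
$\frac{1}{z{\left(-211 \right)} + V} = \frac{1}{\left(-194 + \frac{1}{2} \left(-211\right)\right) + 1789} = \frac{1}{\left(-194 - \frac{211}{2}\right) + 1789} = \frac{1}{- \frac{599}{2} + 1789} = \frac{1}{\frac{2979}{2}} = \frac{2}{2979}$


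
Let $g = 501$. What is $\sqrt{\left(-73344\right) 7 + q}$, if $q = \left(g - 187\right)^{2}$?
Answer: $2 i \sqrt{103703} \approx 644.06 i$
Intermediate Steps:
$q = 98596$ ($q = \left(501 - 187\right)^{2} = 314^{2} = 98596$)
$\sqrt{\left(-73344\right) 7 + q} = \sqrt{\left(-73344\right) 7 + 98596} = \sqrt{-513408 + 98596} = \sqrt{-414812} = 2 i \sqrt{103703}$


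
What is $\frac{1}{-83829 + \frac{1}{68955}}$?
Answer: $- \frac{68955}{5780428694} \approx -1.1929 \cdot 10^{-5}$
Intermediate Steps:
$\frac{1}{-83829 + \frac{1}{68955}} = \frac{1}{- \frac{5780428694}{68955}} = - \frac{68955}{5780428694}$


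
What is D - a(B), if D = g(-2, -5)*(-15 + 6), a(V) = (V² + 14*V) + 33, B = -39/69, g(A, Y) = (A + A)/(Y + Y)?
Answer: -76722/2645 ≈ -29.006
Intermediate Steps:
g(A, Y) = A/Y (g(A, Y) = (2*A)/((2*Y)) = (2*A)*(1/(2*Y)) = A/Y)
B = -13/23 (B = -39*1/69 = -13/23 ≈ -0.56522)
a(V) = 33 + V² + 14*V
D = -18/5 (D = (-2/(-5))*(-15 + 6) = -2*(-⅕)*(-9) = (⅖)*(-9) = -18/5 ≈ -3.6000)
D - a(B) = -18/5 - (33 + (-13/23)² + 14*(-13/23)) = -18/5 - (33 + 169/529 - 182/23) = -18/5 - 1*13440/529 = -18/5 - 13440/529 = -76722/2645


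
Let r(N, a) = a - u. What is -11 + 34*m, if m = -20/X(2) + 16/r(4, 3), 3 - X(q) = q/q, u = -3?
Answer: -781/3 ≈ -260.33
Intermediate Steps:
X(q) = 2 (X(q) = 3 - q/q = 3 - 1*1 = 3 - 1 = 2)
r(N, a) = 3 + a (r(N, a) = a - 1*(-3) = a + 3 = 3 + a)
m = -22/3 (m = -20/2 + 16/(3 + 3) = -20*½ + 16/6 = -10 + 16*(⅙) = -10 + 8/3 = -22/3 ≈ -7.3333)
-11 + 34*m = -11 + 34*(-22/3) = -11 - 748/3 = -781/3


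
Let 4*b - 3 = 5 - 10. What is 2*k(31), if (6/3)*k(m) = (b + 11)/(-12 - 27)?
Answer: -7/26 ≈ -0.26923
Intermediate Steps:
b = -½ (b = ¾ + (5 - 10)/4 = ¾ + (¼)*(-5) = ¾ - 5/4 = -½ ≈ -0.50000)
k(m) = -7/52 (k(m) = ((-½ + 11)/(-12 - 27))/2 = ((21/2)/(-39))/2 = ((21/2)*(-1/39))/2 = (½)*(-7/26) = -7/52)
2*k(31) = 2*(-7/52) = -7/26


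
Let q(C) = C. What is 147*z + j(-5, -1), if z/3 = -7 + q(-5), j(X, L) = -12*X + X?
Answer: -5237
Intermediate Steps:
j(X, L) = -11*X
z = -36 (z = 3*(-7 - 5) = 3*(-12) = -36)
147*z + j(-5, -1) = 147*(-36) - 11*(-5) = -5292 + 55 = -5237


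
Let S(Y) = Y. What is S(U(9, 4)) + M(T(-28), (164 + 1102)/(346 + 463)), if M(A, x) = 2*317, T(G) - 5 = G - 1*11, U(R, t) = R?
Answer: 643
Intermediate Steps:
T(G) = -6 + G (T(G) = 5 + (G - 1*11) = 5 + (G - 11) = 5 + (-11 + G) = -6 + G)
M(A, x) = 634
S(U(9, 4)) + M(T(-28), (164 + 1102)/(346 + 463)) = 9 + 634 = 643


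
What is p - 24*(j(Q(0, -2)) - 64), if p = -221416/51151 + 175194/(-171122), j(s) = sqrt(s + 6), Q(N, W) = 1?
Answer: 6698925923573/4376530711 - 24*sqrt(7) ≈ 1467.2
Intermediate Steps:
j(s) = sqrt(6 + s)
p = -23425248523/4376530711 (p = -221416*1/51151 + 175194*(-1/171122) = -221416/51151 - 87597/85561 = -23425248523/4376530711 ≈ -5.3525)
p - 24*(j(Q(0, -2)) - 64) = -23425248523/4376530711 - 24*(sqrt(6 + 1) - 64) = -23425248523/4376530711 - 24*(sqrt(7) - 64) = -23425248523/4376530711 - 24*(-64 + sqrt(7)) = -23425248523/4376530711 - (-1536 + 24*sqrt(7)) = -23425248523/4376530711 + (1536 - 24*sqrt(7)) = 6698925923573/4376530711 - 24*sqrt(7)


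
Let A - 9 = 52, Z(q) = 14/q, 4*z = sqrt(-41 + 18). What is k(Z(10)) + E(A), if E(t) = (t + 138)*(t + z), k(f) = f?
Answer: 60702/5 + 199*I*sqrt(23)/4 ≈ 12140.0 + 238.59*I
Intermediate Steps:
z = I*sqrt(23)/4 (z = sqrt(-41 + 18)/4 = sqrt(-23)/4 = (I*sqrt(23))/4 = I*sqrt(23)/4 ≈ 1.199*I)
A = 61 (A = 9 + 52 = 61)
E(t) = (138 + t)*(t + I*sqrt(23)/4) (E(t) = (t + 138)*(t + I*sqrt(23)/4) = (138 + t)*(t + I*sqrt(23)/4))
k(Z(10)) + E(A) = 14/10 + (61**2 + 138*61 + 69*I*sqrt(23)/2 + (1/4)*I*61*sqrt(23)) = 14*(1/10) + (3721 + 8418 + 69*I*sqrt(23)/2 + 61*I*sqrt(23)/4) = 7/5 + (12139 + 199*I*sqrt(23)/4) = 60702/5 + 199*I*sqrt(23)/4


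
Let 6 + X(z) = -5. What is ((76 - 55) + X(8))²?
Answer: 100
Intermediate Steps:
X(z) = -11 (X(z) = -6 - 5 = -11)
((76 - 55) + X(8))² = ((76 - 55) - 11)² = (21 - 11)² = 10² = 100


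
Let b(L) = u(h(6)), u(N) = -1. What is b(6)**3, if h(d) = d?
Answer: -1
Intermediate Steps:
b(L) = -1
b(6)**3 = (-1)**3 = -1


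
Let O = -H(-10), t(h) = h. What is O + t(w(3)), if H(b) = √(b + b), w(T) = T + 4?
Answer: 7 - 2*I*√5 ≈ 7.0 - 4.4721*I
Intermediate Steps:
w(T) = 4 + T
H(b) = √2*√b (H(b) = √(2*b) = √2*√b)
O = -2*I*√5 (O = -√2*√(-10) = -√2*I*√10 = -2*I*√5 ≈ -4.4721*I)
O + t(w(3)) = -2*I*√5 + (4 + 3) = -2*I*√5 + 7 = 7 - 2*I*√5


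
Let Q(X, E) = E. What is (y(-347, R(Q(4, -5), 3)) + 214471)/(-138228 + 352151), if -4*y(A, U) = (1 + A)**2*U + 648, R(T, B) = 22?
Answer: -444129/213923 ≈ -2.0761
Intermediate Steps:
y(A, U) = -162 - U*(1 + A)**2/4 (y(A, U) = -((1 + A)**2*U + 648)/4 = -(U*(1 + A)**2 + 648)/4 = -(648 + U*(1 + A)**2)/4 = -162 - U*(1 + A)**2/4)
(y(-347, R(Q(4, -5), 3)) + 214471)/(-138228 + 352151) = ((-162 - 1/4*22*(1 - 347)**2) + 214471)/(-138228 + 352151) = ((-162 - 1/4*22*(-346)**2) + 214471)/213923 = ((-162 - 1/4*22*119716) + 214471)*(1/213923) = ((-162 - 658438) + 214471)*(1/213923) = (-658600 + 214471)*(1/213923) = -444129*1/213923 = -444129/213923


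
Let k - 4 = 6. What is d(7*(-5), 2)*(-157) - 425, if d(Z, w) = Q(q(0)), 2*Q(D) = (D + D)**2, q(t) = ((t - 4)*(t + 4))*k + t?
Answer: -8038825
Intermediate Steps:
k = 10 (k = 4 + 6 = 10)
q(t) = t + 10*(-4 + t)*(4 + t) (q(t) = ((t - 4)*(t + 4))*10 + t = ((-4 + t)*(4 + t))*10 + t = 10*(-4 + t)*(4 + t) + t = t + 10*(-4 + t)*(4 + t))
Q(D) = 2*D**2 (Q(D) = (D + D)**2/2 = (2*D)**2/2 = (4*D**2)/2 = 2*D**2)
d(Z, w) = 51200 (d(Z, w) = 2*(-160 + 0 + 10*0**2)**2 = 2*(-160 + 0 + 10*0)**2 = 2*(-160 + 0 + 0)**2 = 2*(-160)**2 = 2*25600 = 51200)
d(7*(-5), 2)*(-157) - 425 = 51200*(-157) - 425 = -8038400 - 425 = -8038825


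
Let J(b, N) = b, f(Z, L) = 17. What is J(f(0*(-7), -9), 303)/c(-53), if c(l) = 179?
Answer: 17/179 ≈ 0.094972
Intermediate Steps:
J(f(0*(-7), -9), 303)/c(-53) = 17/179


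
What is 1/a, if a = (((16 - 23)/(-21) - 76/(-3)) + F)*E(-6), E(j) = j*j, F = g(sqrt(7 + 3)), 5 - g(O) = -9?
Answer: 1/1428 ≈ 0.00070028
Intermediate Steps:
g(O) = 14 (g(O) = 5 - 1*(-9) = 5 + 9 = 14)
F = 14
E(j) = j**2
a = 1428 (a = (((16 - 23)/(-21) - 76/(-3)) + 14)*(-6)**2 = ((-7*(-1/21) - 76*(-1/3)) + 14)*36 = ((1/3 + 76/3) + 14)*36 = (77/3 + 14)*36 = (119/3)*36 = 1428)
1/a = 1/1428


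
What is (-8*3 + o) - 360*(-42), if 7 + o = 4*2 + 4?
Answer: 15101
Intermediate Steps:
o = 5 (o = -7 + (4*2 + 4) = -7 + (8 + 4) = -7 + 12 = 5)
(-8*3 + o) - 360*(-42) = (-8*3 + 5) - 360*(-42) = (-24 + 5) + 15120 = -19 + 15120 = 15101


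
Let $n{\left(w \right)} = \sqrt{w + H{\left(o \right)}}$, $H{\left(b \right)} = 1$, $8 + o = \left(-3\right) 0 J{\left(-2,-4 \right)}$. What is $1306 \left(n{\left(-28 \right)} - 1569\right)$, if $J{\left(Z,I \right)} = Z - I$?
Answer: $-2049114 + 3918 i \sqrt{3} \approx -2.0491 \cdot 10^{6} + 6786.2 i$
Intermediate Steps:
$o = -8$ ($o = -8 + \left(-3\right) 0 \left(-2 - -4\right) = -8 + 0 \left(-2 + 4\right) = -8 + 0 \cdot 2 = -8 + 0 = -8$)
$n{\left(w \right)} = \sqrt{1 + w}$ ($n{\left(w \right)} = \sqrt{w + 1} = \sqrt{1 + w}$)
$1306 \left(n{\left(-28 \right)} - 1569\right) = 1306 \left(\sqrt{1 - 28} - 1569\right) = 1306 \left(\sqrt{-27} - 1569\right) = 1306 \left(3 i \sqrt{3} - 1569\right) = 1306 \left(-1569 + 3 i \sqrt{3}\right) = -2049114 + 3918 i \sqrt{3}$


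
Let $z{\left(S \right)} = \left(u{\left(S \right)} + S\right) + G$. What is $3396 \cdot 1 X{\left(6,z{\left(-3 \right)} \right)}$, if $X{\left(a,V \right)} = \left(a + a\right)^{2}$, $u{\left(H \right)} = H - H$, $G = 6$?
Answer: $489024$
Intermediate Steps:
$u{\left(H \right)} = 0$
$z{\left(S \right)} = 6 + S$ ($z{\left(S \right)} = \left(0 + S\right) + 6 = S + 6 = 6 + S$)
$X{\left(a,V \right)} = 4 a^{2}$ ($X{\left(a,V \right)} = \left(2 a\right)^{2} = 4 a^{2}$)
$3396 \cdot 1 X{\left(6,z{\left(-3 \right)} \right)} = 3396 \cdot 1 \cdot 4 \cdot 6^{2} = 3396 \cdot 1 \cdot 4 \cdot 36 = 3396 \cdot 1 \cdot 144 = 3396 \cdot 144 = 489024$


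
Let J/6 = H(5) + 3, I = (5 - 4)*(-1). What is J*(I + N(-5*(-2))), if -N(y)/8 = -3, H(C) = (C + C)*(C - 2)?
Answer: 4554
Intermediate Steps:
H(C) = 2*C*(-2 + C) (H(C) = (2*C)*(-2 + C) = 2*C*(-2 + C))
N(y) = 24 (N(y) = -8*(-3) = 24)
I = -1 (I = 1*(-1) = -1)
J = 198 (J = 6*(2*5*(-2 + 5) + 3) = 6*(2*5*3 + 3) = 6*(30 + 3) = 6*33 = 198)
J*(I + N(-5*(-2))) = 198*(-1 + 24) = 198*23 = 4554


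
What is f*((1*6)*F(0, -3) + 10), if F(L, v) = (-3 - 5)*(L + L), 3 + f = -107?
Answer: -1100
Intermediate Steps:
f = -110 (f = -3 - 107 = -110)
F(L, v) = -16*L
f*((1*6)*F(0, -3) + 10) = -110*((1*6)*(-16*0) + 10) = -110*(6*0 + 10) = -110*(0 + 10) = -110*10 = -1100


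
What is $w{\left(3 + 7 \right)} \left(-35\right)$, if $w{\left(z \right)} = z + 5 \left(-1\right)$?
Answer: $-175$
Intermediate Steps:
$w{\left(z \right)} = -5 + z$ ($w{\left(z \right)} = z - 5 = -5 + z$)
$w{\left(3 + 7 \right)} \left(-35\right) = \left(-5 + \left(3 + 7\right)\right) \left(-35\right) = \left(-5 + 10\right) \left(-35\right) = 5 \left(-35\right) = -175$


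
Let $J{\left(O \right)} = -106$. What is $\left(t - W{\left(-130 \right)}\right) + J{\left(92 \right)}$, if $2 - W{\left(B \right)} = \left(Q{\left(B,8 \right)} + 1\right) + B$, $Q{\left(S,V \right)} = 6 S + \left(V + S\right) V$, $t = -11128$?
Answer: $-13121$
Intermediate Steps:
$Q{\left(S,V \right)} = 6 S + V \left(S + V\right)$ ($Q{\left(S,V \right)} = 6 S + \left(S + V\right) V = 6 S + V \left(S + V\right)$)
$W{\left(B \right)} = -63 - 15 B$ ($W{\left(B \right)} = 2 - \left(\left(\left(8^{2} + 6 B + B 8\right) + 1\right) + B\right) = 2 - \left(\left(\left(64 + 6 B + 8 B\right) + 1\right) + B\right) = 2 - \left(\left(\left(64 + 14 B\right) + 1\right) + B\right) = 2 - \left(\left(65 + 14 B\right) + B\right) = 2 - \left(65 + 15 B\right) = -63 - 15 B$)
$\left(t - W{\left(-130 \right)}\right) + J{\left(92 \right)} = \left(-11128 - \left(-63 - -1950\right)\right) - 106 = \left(-11128 - \left(-63 + 1950\right)\right) - 106 = \left(-11128 - 1887\right) - 106 = -13015 - 106 = -13121$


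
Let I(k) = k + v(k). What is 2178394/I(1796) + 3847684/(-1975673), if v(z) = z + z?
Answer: 2141531443885/5322463062 ≈ 402.36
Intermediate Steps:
v(z) = 2*z
I(k) = 3*k (I(k) = k + 2*k = 3*k)
2178394/I(1796) + 3847684/(-1975673) = 2178394/((3*1796)) + 3847684/(-1975673) = 2178394/5388 + 3847684*(-1/1975673) = 2178394*(1/5388) - 3847684/1975673 = 1089197/2694 - 3847684/1975673 = 2141531443885/5322463062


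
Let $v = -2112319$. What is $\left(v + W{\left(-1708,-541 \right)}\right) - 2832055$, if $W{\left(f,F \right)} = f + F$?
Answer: $-4946623$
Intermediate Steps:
$W{\left(f,F \right)} = F + f$
$\left(v + W{\left(-1708,-541 \right)}\right) - 2832055 = \left(-2112319 - 2249\right) - 2832055 = -2114568 - 2832055 = -4946623$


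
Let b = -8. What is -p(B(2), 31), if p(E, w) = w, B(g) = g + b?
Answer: -31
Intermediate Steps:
B(g) = -8 + g (B(g) = g - 8 = -8 + g)
-p(B(2), 31) = -1*31 = -31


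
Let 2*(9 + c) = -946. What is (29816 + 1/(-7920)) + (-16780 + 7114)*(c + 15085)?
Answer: -1117692433441/7920 ≈ -1.4112e+8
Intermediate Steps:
c = -482 (c = -9 + (½)*(-946) = -9 - 473 = -482)
(29816 + 1/(-7920)) + (-16780 + 7114)*(c + 15085) = (29816 + 1/(-7920)) + (-16780 + 7114)*(-482 + 15085) = (29816 - 1/7920) - 9666*14603 = 236142719/7920 - 141152598 = -1117692433441/7920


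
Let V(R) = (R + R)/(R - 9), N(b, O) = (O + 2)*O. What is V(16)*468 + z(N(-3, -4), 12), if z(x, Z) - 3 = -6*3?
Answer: 14871/7 ≈ 2124.4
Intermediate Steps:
N(b, O) = O*(2 + O) (N(b, O) = (2 + O)*O = O*(2 + O))
V(R) = 2*R/(-9 + R) (V(R) = (2*R)/(-9 + R) = 2*R/(-9 + R))
z(x, Z) = -15 (z(x, Z) = 3 - 6*3 = 3 - 18 = -15)
V(16)*468 + z(N(-3, -4), 12) = (2*16/(-9 + 16))*468 - 15 = (2*16/7)*468 - 15 = (2*16*(1/7))*468 - 15 = (32/7)*468 - 15 = 14976/7 - 15 = 14871/7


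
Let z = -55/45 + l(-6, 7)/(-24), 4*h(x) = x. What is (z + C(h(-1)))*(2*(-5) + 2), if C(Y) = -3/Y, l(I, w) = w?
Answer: -755/9 ≈ -83.889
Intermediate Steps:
h(x) = x/4
z = -109/72 (z = -55/45 + 7/(-24) = -55*1/45 + 7*(-1/24) = -11/9 - 7/24 = -109/72 ≈ -1.5139)
(z + C(h(-1)))*(2*(-5) + 2) = (-109/72 - 3/((¼)*(-1)))*(2*(-5) + 2) = (-109/72 - 3/(-¼))*(-10 + 2) = (-109/72 - 3*(-4))*(-8) = (-109/72 + 12)*(-8) = (755/72)*(-8) = -755/9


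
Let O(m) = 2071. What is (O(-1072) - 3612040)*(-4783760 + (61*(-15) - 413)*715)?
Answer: 20696963068320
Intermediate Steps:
(O(-1072) - 3612040)*(-4783760 + (61*(-15) - 413)*715) = (2071 - 3612040)*(-4783760 + (61*(-15) - 413)*715) = -3609969*(-4783760 + (-915 - 413)*715) = -3609969*(-4783760 - 1328*715) = -3609969*(-4783760 - 949520) = -3609969*(-5733280) = 20696963068320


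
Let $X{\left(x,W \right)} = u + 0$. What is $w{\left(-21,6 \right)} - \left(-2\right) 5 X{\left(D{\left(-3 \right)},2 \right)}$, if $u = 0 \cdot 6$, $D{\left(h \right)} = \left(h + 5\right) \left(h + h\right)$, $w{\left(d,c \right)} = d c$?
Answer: $-126$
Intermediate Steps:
$w{\left(d,c \right)} = c d$
$D{\left(h \right)} = 2 h \left(5 + h\right)$ ($D{\left(h \right)} = \left(5 + h\right) 2 h = 2 h \left(5 + h\right)$)
$u = 0$
$X{\left(x,W \right)} = 0$ ($X{\left(x,W \right)} = 0 + 0 = 0$)
$w{\left(-21,6 \right)} - \left(-2\right) 5 X{\left(D{\left(-3 \right)},2 \right)} = 6 \left(-21\right) - \left(-2\right) 5 \cdot 0 = -126 - \left(-10\right) 0 = -126 - 0 = -126 + 0 = -126$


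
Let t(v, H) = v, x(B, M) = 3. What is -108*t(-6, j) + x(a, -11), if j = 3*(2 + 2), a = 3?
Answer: 651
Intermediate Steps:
j = 12 (j = 3*4 = 12)
-108*t(-6, j) + x(a, -11) = -108*(-6) + 3 = 648 + 3 = 651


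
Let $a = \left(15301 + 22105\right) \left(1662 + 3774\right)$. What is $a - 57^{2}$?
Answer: $203335767$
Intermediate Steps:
$a = 203339016$ ($a = 37406 \cdot 5436 = 203339016$)
$a - 57^{2} = 203339016 - 57^{2} = 203339016 - 3249 = 203335767$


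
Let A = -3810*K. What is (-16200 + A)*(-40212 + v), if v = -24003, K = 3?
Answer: 1774260450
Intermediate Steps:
A = -11430 (A = -3810*3 = -11430)
(-16200 + A)*(-40212 + v) = (-16200 - 11430)*(-40212 - 24003) = -27630*(-64215) = 1774260450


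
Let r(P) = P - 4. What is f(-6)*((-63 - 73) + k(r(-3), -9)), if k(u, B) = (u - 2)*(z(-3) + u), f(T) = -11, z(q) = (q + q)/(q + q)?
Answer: 902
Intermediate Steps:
z(q) = 1 (z(q) = (2*q)/((2*q)) = (2*q)*(1/(2*q)) = 1)
r(P) = -4 + P
k(u, B) = (1 + u)*(-2 + u) (k(u, B) = (u - 2)*(1 + u) = (-2 + u)*(1 + u) = (1 + u)*(-2 + u))
f(-6)*((-63 - 73) + k(r(-3), -9)) = -11*((-63 - 73) + (-2 + (-4 - 3)² - (-4 - 3))) = -11*(-136 + (-2 + (-7)² - 1*(-7))) = -11*(-136 + (-2 + 49 + 7)) = -11*(-136 + 54) = -11*(-82) = 902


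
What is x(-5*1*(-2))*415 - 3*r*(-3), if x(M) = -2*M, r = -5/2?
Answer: -16645/2 ≈ -8322.5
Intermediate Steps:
r = -5/2 (r = -5*½ = -5/2 ≈ -2.5000)
x(-5*1*(-2))*415 - 3*r*(-3) = -2*(-5*1)*(-2)*415 - 3*(-5/2)*(-3) = -(-10)*(-2)*415 + (15/2)*(-3) = -2*10*415 - 45/2 = -20*415 - 45/2 = -8300 - 45/2 = -16645/2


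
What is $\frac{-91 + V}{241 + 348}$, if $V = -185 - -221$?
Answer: $- \frac{55}{589} \approx -0.093379$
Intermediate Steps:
$V = 36$ ($V = -185 + 221 = 36$)
$\frac{-91 + V}{241 + 348} = \frac{-91 + 36}{241 + 348} = - \frac{55}{589}$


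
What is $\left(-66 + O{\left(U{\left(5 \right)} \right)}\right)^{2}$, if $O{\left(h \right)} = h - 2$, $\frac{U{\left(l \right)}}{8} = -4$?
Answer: $10000$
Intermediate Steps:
$U{\left(l \right)} = -32$ ($U{\left(l \right)} = 8 \left(-4\right) = -32$)
$O{\left(h \right)} = -2 + h$ ($O{\left(h \right)} = h - 2 = -2 + h$)
$\left(-66 + O{\left(U{\left(5 \right)} \right)}\right)^{2} = \left(-66 - 34\right)^{2} = \left(-100\right)^{2} = 10000$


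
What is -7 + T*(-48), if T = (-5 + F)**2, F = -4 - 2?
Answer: -5815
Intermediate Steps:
F = -6
T = 121 (T = (-5 - 6)**2 = (-11)**2 = 121)
-7 + T*(-48) = -7 + 121*(-48) = -7 - 5808 = -5815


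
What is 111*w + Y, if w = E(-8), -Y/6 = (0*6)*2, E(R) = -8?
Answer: -888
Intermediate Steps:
Y = 0 (Y = -6*0*6*2 = -0*2 = -6*0 = 0)
w = -8
111*w + Y = 111*(-8) + 0 = -888 + 0 = -888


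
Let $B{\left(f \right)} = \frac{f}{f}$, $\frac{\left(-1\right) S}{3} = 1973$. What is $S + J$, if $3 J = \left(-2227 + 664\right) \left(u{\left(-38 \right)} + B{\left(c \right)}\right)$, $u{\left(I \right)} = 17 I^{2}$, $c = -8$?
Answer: $-12795948$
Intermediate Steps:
$S = -5919$ ($S = \left(-3\right) 1973 = -5919$)
$B{\left(f \right)} = 1$
$J = -12790029$ ($J = \frac{\left(-2227 + 664\right) \left(17 \left(-38\right)^{2} + 1\right)}{3} = \frac{\left(-1563\right) \left(17 \cdot 1444 + 1\right)}{3} = \frac{\left(-1563\right) \left(24548 + 1\right)}{3} = \frac{\left(-1563\right) 24549}{3} = \frac{1}{3} \left(-38370087\right) = -12790029$)
$S + J = -5919 - 12790029 = -12795948$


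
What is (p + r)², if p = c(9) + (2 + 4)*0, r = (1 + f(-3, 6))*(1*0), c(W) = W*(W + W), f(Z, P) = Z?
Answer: 26244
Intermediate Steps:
c(W) = 2*W² (c(W) = W*(2*W) = 2*W²)
r = 0 (r = (1 - 3)*(1*0) = -2*0 = 0)
p = 162 (p = 2*9² + (2 + 4)*0 = 2*81 + 6*0 = 162 + 0 = 162)
(p + r)² = (162 + 0)² = 162² = 26244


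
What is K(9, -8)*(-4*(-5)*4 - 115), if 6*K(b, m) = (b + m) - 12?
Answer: 385/6 ≈ 64.167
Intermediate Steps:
K(b, m) = -2 + b/6 + m/6 (K(b, m) = ((b + m) - 12)/6 = (-12 + b + m)/6 = -2 + b/6 + m/6)
K(9, -8)*(-4*(-5)*4 - 115) = (-2 + (⅙)*9 + (⅙)*(-8))*(-4*(-5)*4 - 115) = (-2 + 3/2 - 4/3)*(20*4 - 115) = -11*(80 - 115)/6 = -11/6*(-35) = 385/6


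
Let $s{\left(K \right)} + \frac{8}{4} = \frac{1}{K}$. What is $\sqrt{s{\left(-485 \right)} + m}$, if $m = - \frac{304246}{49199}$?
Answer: $\frac{i \sqrt{4660906447821585}}{23861515} \approx 2.8611 i$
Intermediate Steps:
$s{\left(K \right)} = -2 + \frac{1}{K}$
$m = - \frac{304246}{49199}$ ($m = \left(-304246\right) \frac{1}{49199} = - \frac{304246}{49199} \approx -6.184$)
$\sqrt{s{\left(-485 \right)} + m} = \sqrt{\left(-2 + \frac{1}{-485}\right) - \frac{304246}{49199}} = \sqrt{\left(-2 - \frac{1}{485}\right) - \frac{304246}{49199}} = \sqrt{- \frac{971}{485} - \frac{304246}{49199}} = \sqrt{- \frac{195331539}{23861515}} = \frac{i \sqrt{4660906447821585}}{23861515}$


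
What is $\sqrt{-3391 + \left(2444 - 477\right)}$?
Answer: $4 i \sqrt{89} \approx 37.736 i$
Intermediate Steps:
$\sqrt{-3391 + \left(2444 - 477\right)} = \sqrt{-3391 + 1967} = \sqrt{-1424} = 4 i \sqrt{89}$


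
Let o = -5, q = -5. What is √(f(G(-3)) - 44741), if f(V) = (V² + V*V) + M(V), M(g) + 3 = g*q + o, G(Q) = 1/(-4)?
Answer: I*√715962/4 ≈ 211.54*I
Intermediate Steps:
G(Q) = -¼
M(g) = -8 - 5*g (M(g) = -3 + (g*(-5) - 5) = -3 + (-5*g - 5) = -3 + (-5 - 5*g) = -8 - 5*g)
f(V) = -8 - 5*V + 2*V² (f(V) = (V² + V*V) + (-8 - 5*V) = (V² + V²) + (-8 - 5*V) = 2*V² + (-8 - 5*V) = -8 - 5*V + 2*V²)
√(f(G(-3)) - 44741) = √((-8 - 5*(-¼) + 2*(-¼)²) - 44741) = √((-8 + 5/4 + 2*(1/16)) - 44741) = √((-8 + 5/4 + ⅛) - 44741) = √(-53/8 - 44741) = √(-357981/8) = I*√715962/4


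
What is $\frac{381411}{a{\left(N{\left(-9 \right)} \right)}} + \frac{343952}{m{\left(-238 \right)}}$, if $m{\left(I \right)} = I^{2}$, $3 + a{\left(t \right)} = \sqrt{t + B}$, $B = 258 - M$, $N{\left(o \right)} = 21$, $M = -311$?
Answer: $\frac{331702909}{167909} + \frac{381411 \sqrt{590}}{581} \approx 17921.0$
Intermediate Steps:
$B = 569$ ($B = 258 - -311 = 258 + 311 = 569$)
$a{\left(t \right)} = -3 + \sqrt{569 + t}$ ($a{\left(t \right)} = -3 + \sqrt{t + 569} = -3 + \sqrt{569 + t}$)
$\frac{381411}{a{\left(N{\left(-9 \right)} \right)}} + \frac{343952}{m{\left(-238 \right)}} = \frac{381411}{-3 + \sqrt{569 + 21}} + \frac{343952}{\left(-238\right)^{2}} = \frac{381411}{-3 + \sqrt{590}} + \frac{343952}{56644} = \frac{381411}{-3 + \sqrt{590}} + 343952 \cdot \frac{1}{56644} = \frac{381411}{-3 + \sqrt{590}} + \frac{12284}{2023} = \frac{12284}{2023} + \frac{381411}{-3 + \sqrt{590}}$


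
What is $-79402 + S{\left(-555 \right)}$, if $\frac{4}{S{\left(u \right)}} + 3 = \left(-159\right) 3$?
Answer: $- \frac{9528241}{120} \approx -79402.0$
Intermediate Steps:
$S{\left(u \right)} = - \frac{1}{120}$ ($S{\left(u \right)} = \frac{4}{-3 - 477} = \frac{4}{-480} = 4 \left(- \frac{1}{480}\right) = - \frac{1}{120}$)
$-79402 + S{\left(-555 \right)} = -79402 - \frac{1}{120} = - \frac{9528241}{120}$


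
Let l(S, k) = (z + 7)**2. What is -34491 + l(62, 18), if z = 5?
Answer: -34347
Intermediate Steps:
l(S, k) = 144 (l(S, k) = (5 + 7)**2 = 12**2 = 144)
-34491 + l(62, 18) = -34491 + 144 = -34347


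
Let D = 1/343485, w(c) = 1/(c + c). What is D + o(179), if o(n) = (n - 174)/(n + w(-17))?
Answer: 11679707/418021245 ≈ 0.027940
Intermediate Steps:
w(c) = 1/(2*c)
o(n) = (-174 + n)/(-1/34 + n) (o(n) = (n - 174)/(n + (½)/(-17)) = (-174 + n)/(n + (½)*(-1/17)) = (-174 + n)/(n - 1/34) = (-174 + n)/(-1/34 + n))
D = 1/343485 ≈ 2.9113e-6
D + o(179) = 1/343485 + 34*(-174 + 179)/(-1 + 34*179) = 1/343485 + 34*5/(-1 + 6086) = 1/343485 + 34*5/6085 = 1/343485 + 34*(1/6085)*5 = 1/343485 + 34/1217 = 11679707/418021245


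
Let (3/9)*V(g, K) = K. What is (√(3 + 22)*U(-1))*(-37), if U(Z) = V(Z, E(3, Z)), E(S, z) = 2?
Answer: -1110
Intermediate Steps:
V(g, K) = 3*K
U(Z) = 6 (U(Z) = 3*2 = 6)
(√(3 + 22)*U(-1))*(-37) = (√(3 + 22)*6)*(-37) = (√25*6)*(-37) = (5*6)*(-37) = 30*(-37) = -1110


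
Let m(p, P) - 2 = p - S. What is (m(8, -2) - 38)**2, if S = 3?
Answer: 961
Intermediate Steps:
m(p, P) = -1 + p (m(p, P) = 2 + (p - 1*3) = 2 + (p - 3) = 2 + (-3 + p) = -1 + p)
(m(8, -2) - 38)**2 = ((-1 + 8) - 38)**2 = (7 - 38)**2 = (-31)**2 = 961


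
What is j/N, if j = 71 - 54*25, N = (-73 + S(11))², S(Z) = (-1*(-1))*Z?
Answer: -1279/3844 ≈ -0.33273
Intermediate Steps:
S(Z) = Z (S(Z) = 1*Z = Z)
N = 3844 (N = (-73 + 11)² = (-62)² = 3844)
j = -1279 (j = 71 - 1350 = -1279)
j/N = -1279/3844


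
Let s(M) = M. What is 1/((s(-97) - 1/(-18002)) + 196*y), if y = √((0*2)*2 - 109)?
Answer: -31434966386/1360050151510625 - 63518112784*I*√109/1360050151510625 ≈ -2.3113e-5 - 0.00048759*I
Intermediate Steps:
y = I*√109 (y = √(0*2 - 109) = √(0 - 109) = √(-109) = I*√109 ≈ 10.44*I)
1/((s(-97) - 1/(-18002)) + 196*y) = 1/((-97 - 1/(-18002)) + 196*(I*√109)) = 1/((-97 - 1*(-1/18002)) + 196*I*√109) = 1/((-97 + 1/18002) + 196*I*√109) = 1/(-1746193/18002 + 196*I*√109)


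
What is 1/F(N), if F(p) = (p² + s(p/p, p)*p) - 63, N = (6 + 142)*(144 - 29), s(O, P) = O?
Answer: 1/289697357 ≈ 3.4519e-9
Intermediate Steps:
N = 17020 (N = 148*115 = 17020)
F(p) = -63 + p + p² (F(p) = (p² + (p/p)*p) - 63 = (p² + 1*p) - 63 = (p² + p) - 63 = (p + p²) - 63 = -63 + p + p²)
1/F(N) = 1/(-63 + 17020 + 17020²) = 1/(-63 + 17020 + 289680400) = 1/289697357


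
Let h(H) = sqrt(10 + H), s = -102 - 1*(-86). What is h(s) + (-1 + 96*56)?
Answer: 5375 + I*sqrt(6) ≈ 5375.0 + 2.4495*I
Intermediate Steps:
s = -16 (s = -102 + 86 = -16)
h(s) + (-1 + 96*56) = sqrt(10 - 16) + (-1 + 96*56) = sqrt(-6) + (-1 + 5376) = I*sqrt(6) + 5375 = 5375 + I*sqrt(6)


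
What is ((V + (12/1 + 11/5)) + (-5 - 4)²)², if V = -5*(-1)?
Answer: 251001/25 ≈ 10040.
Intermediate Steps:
V = 5
((V + (12/1 + 11/5)) + (-5 - 4)²)² = ((5 + (12/1 + 11/5)) + (-5 - 4)²)² = ((5 + (12*1 + 11*(⅕))) + (-9)²)² = ((5 + (12 + 11/5)) + 81)² = ((5 + 71/5) + 81)² = (96/5 + 81)² = (501/5)² = 251001/25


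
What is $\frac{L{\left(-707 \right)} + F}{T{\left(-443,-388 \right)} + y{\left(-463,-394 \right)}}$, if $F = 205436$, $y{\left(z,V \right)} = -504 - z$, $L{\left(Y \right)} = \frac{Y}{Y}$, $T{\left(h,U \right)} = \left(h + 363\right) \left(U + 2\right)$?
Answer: $\frac{205437}{30839} \approx 6.6616$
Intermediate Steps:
$T{\left(h,U \right)} = \left(2 + U\right) \left(363 + h\right)$ ($T{\left(h,U \right)} = \left(363 + h\right) \left(2 + U\right) = \left(2 + U\right) \left(363 + h\right)$)
$L{\left(Y \right)} = 1$
$\frac{L{\left(-707 \right)} + F}{T{\left(-443,-388 \right)} + y{\left(-463,-394 \right)}} = \frac{1 + 205436}{\left(726 + 2 \left(-443\right) + 363 \left(-388\right) - -171884\right) - 41} = \frac{205437}{\left(726 - 886 - 140844 + 171884\right) + \left(-504 + 463\right)} = \frac{205437}{30880 - 41} = \frac{205437}{30839}$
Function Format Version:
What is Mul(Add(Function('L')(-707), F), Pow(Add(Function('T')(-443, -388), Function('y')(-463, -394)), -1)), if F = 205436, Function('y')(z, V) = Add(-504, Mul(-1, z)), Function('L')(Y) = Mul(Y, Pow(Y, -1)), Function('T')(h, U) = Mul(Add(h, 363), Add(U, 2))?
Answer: Rational(205437, 30839) ≈ 6.6616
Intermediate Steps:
Function('T')(h, U) = Mul(Add(2, U), Add(363, h)) (Function('T')(h, U) = Mul(Add(363, h), Add(2, U)) = Mul(Add(2, U), Add(363, h)))
Function('L')(Y) = 1
Mul(Add(Function('L')(-707), F), Pow(Add(Function('T')(-443, -388), Function('y')(-463, -394)), -1)) = Mul(Add(1, 205436), Pow(Add(Add(726, Mul(2, -443), Mul(363, -388), Mul(-388, -443)), Add(-504, Mul(-1, -463))), -1)) = Mul(205437, Pow(Add(Add(726, -886, -140844, 171884), Add(-504, 463)), -1)) = Mul(205437, Pow(Add(30880, -41), -1)) = Mul(205437, Pow(30839, -1)) = Mul(205437, Rational(1, 30839)) = Rational(205437, 30839)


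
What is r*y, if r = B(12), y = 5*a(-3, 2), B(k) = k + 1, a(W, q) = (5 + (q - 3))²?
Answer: 1040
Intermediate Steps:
a(W, q) = (2 + q)² (a(W, q) = (5 + (-3 + q))² = (2 + q)²)
B(k) = 1 + k
y = 80 (y = 5*(2 + 2)² = 5*4² = 5*16 = 80)
r = 13 (r = 1 + 12 = 13)
r*y = 13*80 = 1040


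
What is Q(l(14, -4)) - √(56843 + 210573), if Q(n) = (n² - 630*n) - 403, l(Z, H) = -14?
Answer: 8613 - 2*√66854 ≈ 8095.9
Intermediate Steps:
Q(n) = -403 + n² - 630*n
Q(l(14, -4)) - √(56843 + 210573) = (-403 + (-14)² - 630*(-14)) - √(56843 + 210573) = (-403 + 196 + 8820) - √267416 = 8613 - 2*√66854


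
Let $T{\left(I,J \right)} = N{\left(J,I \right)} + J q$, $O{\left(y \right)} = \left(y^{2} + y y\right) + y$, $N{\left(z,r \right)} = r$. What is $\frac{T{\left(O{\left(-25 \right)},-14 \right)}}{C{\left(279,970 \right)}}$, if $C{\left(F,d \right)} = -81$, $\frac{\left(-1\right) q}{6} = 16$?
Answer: $- \frac{2569}{81} \approx -31.716$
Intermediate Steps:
$q = -96$ ($q = \left(-6\right) 16 = -96$)
$O{\left(y \right)} = y + 2 y^{2}$ ($O{\left(y \right)} = \left(y^{2} + y^{2}\right) + y = 2 y^{2} + y = y + 2 y^{2}$)
$T{\left(I,J \right)} = I - 96 J$ ($T{\left(I,J \right)} = I + J \left(-96\right) = I - 96 J$)
$\frac{T{\left(O{\left(-25 \right)},-14 \right)}}{C{\left(279,970 \right)}} = \frac{- 25 \left(1 + 2 \left(-25\right)\right) - -1344}{-81} = \left(- 25 \left(1 - 50\right) + 1344\right) \left(- \frac{1}{81}\right) = \left(\left(-25\right) \left(-49\right) + 1344\right) \left(- \frac{1}{81}\right) = \left(1225 + 1344\right) \left(- \frac{1}{81}\right) = 2569 \left(- \frac{1}{81}\right) = - \frac{2569}{81}$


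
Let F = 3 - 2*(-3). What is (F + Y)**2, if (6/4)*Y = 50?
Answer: 16129/9 ≈ 1792.1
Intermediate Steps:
Y = 100/3 (Y = (2/3)*50 = 100/3 ≈ 33.333)
F = 9 (F = 3 + 6 = 9)
(F + Y)**2 = (9 + 100/3)**2 = (127/3)**2 = 16129/9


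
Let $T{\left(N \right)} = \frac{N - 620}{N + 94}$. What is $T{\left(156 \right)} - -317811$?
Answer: $\frac{39726143}{125} \approx 3.1781 \cdot 10^{5}$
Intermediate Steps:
$T{\left(N \right)} = \frac{-620 + N}{94 + N}$
$T{\left(156 \right)} - -317811 = \frac{-620 + 156}{94 + 156} - -317811 = \frac{1}{250} \left(-464\right) + 317811 = - \frac{232}{125} + 317811 = \frac{39726143}{125}$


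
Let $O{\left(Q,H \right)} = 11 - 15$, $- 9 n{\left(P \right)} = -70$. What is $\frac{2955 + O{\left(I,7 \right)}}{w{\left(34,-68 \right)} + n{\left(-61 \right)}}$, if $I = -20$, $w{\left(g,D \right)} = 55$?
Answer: $\frac{26559}{565} \approx 47.007$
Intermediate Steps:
$n{\left(P \right)} = \frac{70}{9}$ ($n{\left(P \right)} = \left(- \frac{1}{9}\right) \left(-70\right) = \frac{70}{9}$)
$O{\left(Q,H \right)} = -4$ ($O{\left(Q,H \right)} = 11 - 15 = -4$)
$\frac{2955 + O{\left(I,7 \right)}}{w{\left(34,-68 \right)} + n{\left(-61 \right)}} = \frac{2955 - 4}{55 + \frac{70}{9}} = \frac{2951}{\frac{565}{9}} = 2951 \cdot \frac{9}{565} = \frac{26559}{565}$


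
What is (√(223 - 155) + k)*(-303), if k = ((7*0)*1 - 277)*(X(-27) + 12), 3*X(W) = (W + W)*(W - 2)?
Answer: 44819154 - 606*√17 ≈ 4.4817e+7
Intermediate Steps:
X(W) = 2*W*(-2 + W)/3 (X(W) = ((W + W)*(W - 2))/3 = ((2*W)*(-2 + W))/3 = (2*W*(-2 + W))/3 = 2*W*(-2 + W)/3)
k = -147918 (k = ((7*0)*1 - 277)*((⅔)*(-27)*(-2 - 27) + 12) = (0*1 - 277)*((⅔)*(-27)*(-29) + 12) = (0 - 277)*(522 + 12) = -277*534 = -147918)
(√(223 - 155) + k)*(-303) = (√(223 - 155) - 147918)*(-303) = (√68 - 147918)*(-303) = (2*√17 - 147918)*(-303) = (-147918 + 2*√17)*(-303) = 44819154 - 606*√17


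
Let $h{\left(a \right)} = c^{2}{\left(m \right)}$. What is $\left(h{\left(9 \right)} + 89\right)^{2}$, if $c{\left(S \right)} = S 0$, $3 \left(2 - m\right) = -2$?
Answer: $7921$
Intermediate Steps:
$m = \frac{8}{3}$ ($m = 2 - - \frac{2}{3} = 2 + \frac{2}{3} = \frac{8}{3} \approx 2.6667$)
$c{\left(S \right)} = 0$
$h{\left(a \right)} = 0$ ($h{\left(a \right)} = 0^{2} = 0$)
$\left(h{\left(9 \right)} + 89\right)^{2} = \left(0 + 89\right)^{2} = 89^{2} = 7921$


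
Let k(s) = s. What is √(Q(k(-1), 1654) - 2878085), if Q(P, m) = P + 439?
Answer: I*√2877647 ≈ 1696.4*I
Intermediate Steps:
Q(P, m) = 439 + P
√(Q(k(-1), 1654) - 2878085) = √((439 - 1) - 2878085) = √(438 - 2878085) = √(-2877647) = I*√2877647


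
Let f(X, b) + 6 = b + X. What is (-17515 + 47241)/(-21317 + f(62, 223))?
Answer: -14863/10519 ≈ -1.4130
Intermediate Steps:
f(X, b) = -6 + X + b (f(X, b) = -6 + (b + X) = -6 + (X + b) = -6 + X + b)
(-17515 + 47241)/(-21317 + f(62, 223)) = (-17515 + 47241)/(-21317 + (-6 + 62 + 223)) = 29726/(-21317 + 279) = 29726/(-21038) = 29726*(-1/21038) = -14863/10519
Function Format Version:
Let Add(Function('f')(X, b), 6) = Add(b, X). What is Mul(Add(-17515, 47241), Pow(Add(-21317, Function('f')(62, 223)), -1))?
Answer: Rational(-14863, 10519) ≈ -1.4130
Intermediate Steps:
Function('f')(X, b) = Add(-6, X, b) (Function('f')(X, b) = Add(-6, Add(b, X)) = Add(-6, Add(X, b)) = Add(-6, X, b))
Mul(Add(-17515, 47241), Pow(Add(-21317, Function('f')(62, 223)), -1)) = Mul(Add(-17515, 47241), Pow(Add(-21317, Add(-6, 62, 223)), -1)) = Mul(29726, Pow(Add(-21317, 279), -1)) = Mul(29726, Pow(-21038, -1)) = Mul(29726, Rational(-1, 21038)) = Rational(-14863, 10519)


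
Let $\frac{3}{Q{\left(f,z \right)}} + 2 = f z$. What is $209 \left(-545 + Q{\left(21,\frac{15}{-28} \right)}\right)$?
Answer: $- \frac{6039473}{53} \approx -1.1395 \cdot 10^{5}$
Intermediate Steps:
$Q{\left(f,z \right)} = \frac{3}{-2 + f z}$
$209 \left(-545 + Q{\left(21,\frac{15}{-28} \right)}\right) = 209 \left(-545 + \frac{3}{-2 + 21 \frac{15}{-28}}\right) = 209 \left(-545 + \frac{3}{-2 + 21 \cdot 15 \left(- \frac{1}{28}\right)}\right) = 209 \left(-545 + \frac{3}{-2 + 21 \left(- \frac{15}{28}\right)}\right) = 209 \left(-545 + \frac{3}{-2 - \frac{45}{4}}\right) = 209 \left(-545 + \frac{3}{- \frac{53}{4}}\right) = 209 \left(-545 + 3 \left(- \frac{4}{53}\right)\right) = 209 \left(-545 - \frac{12}{53}\right) = 209 \left(- \frac{28897}{53}\right) = - \frac{6039473}{53}$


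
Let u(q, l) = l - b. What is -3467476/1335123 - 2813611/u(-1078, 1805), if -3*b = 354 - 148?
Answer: -11289040960055/7504726383 ≈ -1504.3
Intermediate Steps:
b = -206/3 (b = -(354 - 148)/3 = -1/3*206 = -206/3 ≈ -68.667)
u(q, l) = 206/3 + l (u(q, l) = l - 1*(-206/3) = l + 206/3 = 206/3 + l)
-3467476/1335123 - 2813611/u(-1078, 1805) = -3467476/1335123 - 2813611/(206/3 + 1805) = -3467476*1/1335123 - 2813611/5621/3 = -3467476/1335123 - 2813611*3/5621 = -3467476/1335123 - 8440833/5621 = -11289040960055/7504726383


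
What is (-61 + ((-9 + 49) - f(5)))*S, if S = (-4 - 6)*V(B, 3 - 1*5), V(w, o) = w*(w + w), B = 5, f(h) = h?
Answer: 13000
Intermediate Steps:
V(w, o) = 2*w² (V(w, o) = w*(2*w) = 2*w²)
S = -500 (S = (-4 - 6)*(2*5²) = -20*25 = -10*50 = -500)
(-61 + ((-9 + 49) - f(5)))*S = (-61 + ((-9 + 49) - 1*5))*(-500) = (-61 + (40 - 5))*(-500) = (-61 + 35)*(-500) = -26*(-500) = 13000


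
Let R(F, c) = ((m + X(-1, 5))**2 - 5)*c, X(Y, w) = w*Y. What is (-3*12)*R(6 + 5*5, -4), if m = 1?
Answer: 1584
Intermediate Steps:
X(Y, w) = Y*w
R(F, c) = 11*c (R(F, c) = ((1 - 1*5)**2 - 5)*c = ((1 - 5)**2 - 5)*c = ((-4)**2 - 5)*c = (16 - 5)*c = 11*c)
(-3*12)*R(6 + 5*5, -4) = (-3*12)*(11*(-4)) = -36*(-44) = 1584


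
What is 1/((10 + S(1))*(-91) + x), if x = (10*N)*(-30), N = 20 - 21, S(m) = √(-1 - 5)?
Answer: I/(-610*I + 91*√6) ≈ -0.0014462 + 0.00052848*I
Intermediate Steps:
S(m) = I*√6 (S(m) = √(-6) = I*√6)
N = -1
x = 300 (x = (10*(-1))*(-30) = -10*(-30) = 300)
1/((10 + S(1))*(-91) + x) = 1/((10 + I*√6)*(-91) + 300) = 1/((-910 - 91*I*√6) + 300) = 1/(-610 - 91*I*√6)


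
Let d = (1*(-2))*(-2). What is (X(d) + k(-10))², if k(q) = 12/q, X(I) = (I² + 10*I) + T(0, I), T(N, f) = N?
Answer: 75076/25 ≈ 3003.0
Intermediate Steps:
d = 4 (d = -2*(-2) = 4)
X(I) = I² + 10*I (X(I) = (I² + 10*I) + 0 = I² + 10*I)
(X(d) + k(-10))² = (4*(10 + 4) + 12/(-10))² = (4*14 + 12*(-⅒))² = (56 - 6/5)² = (274/5)² = 75076/25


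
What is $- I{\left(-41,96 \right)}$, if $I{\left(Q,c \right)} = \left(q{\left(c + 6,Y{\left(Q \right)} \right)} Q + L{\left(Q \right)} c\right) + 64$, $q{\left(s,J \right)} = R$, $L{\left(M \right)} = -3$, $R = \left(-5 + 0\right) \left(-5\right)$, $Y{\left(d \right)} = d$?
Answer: $1249$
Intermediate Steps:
$R = 25$ ($R = \left(-5\right) \left(-5\right) = 25$)
$q{\left(s,J \right)} = 25$
$I{\left(Q,c \right)} = 64 - 3 c + 25 Q$ ($I{\left(Q,c \right)} = \left(25 Q - 3 c\right) + 64 = \left(- 3 c + 25 Q\right) + 64 = 64 - 3 c + 25 Q$)
$- I{\left(-41,96 \right)} = - (64 - 288 + 25 \left(-41\right)) = - (64 - 288 - 1025) = \left(-1\right) \left(-1249\right) = 1249$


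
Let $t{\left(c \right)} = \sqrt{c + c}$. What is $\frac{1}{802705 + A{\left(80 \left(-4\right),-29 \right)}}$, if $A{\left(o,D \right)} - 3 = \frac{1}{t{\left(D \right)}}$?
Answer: $\frac{46557064}{37371727729313} + \frac{i \sqrt{58}}{37371727729313} \approx 1.2458 \cdot 10^{-6} + 2.0378 \cdot 10^{-13} i$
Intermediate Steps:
$t{\left(c \right)} = \sqrt{2} \sqrt{c}$ ($t{\left(c \right)} = \sqrt{2 c} = \sqrt{2} \sqrt{c}$)
$A{\left(o,D \right)} = 3 + \frac{\sqrt{2}}{2 \sqrt{D}}$ ($A{\left(o,D \right)} = 3 + \frac{1}{\sqrt{2} \sqrt{D}} = 3 + \frac{\sqrt{2}}{2 \sqrt{D}}$)
$\frac{1}{802705 + A{\left(80 \left(-4\right),-29 \right)}} = \frac{1}{802705 + \left(3 + \frac{\sqrt{2}}{2 i \sqrt{29}}\right)} = \frac{1}{802705 + \left(3 + \frac{\sqrt{2} \left(- \frac{i \sqrt{29}}{29}\right)}{2}\right)} = \frac{1}{802705 + \left(3 - \frac{i \sqrt{58}}{58}\right)} = \frac{1}{802708 - \frac{i \sqrt{58}}{58}}$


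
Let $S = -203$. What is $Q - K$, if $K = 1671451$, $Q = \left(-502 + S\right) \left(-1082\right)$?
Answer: $-908641$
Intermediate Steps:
$Q = 762810$ ($Q = \left(-502 - 203\right) \left(-1082\right) = \left(-705\right) \left(-1082\right) = 762810$)
$Q - K = 762810 - 1671451 = -908641$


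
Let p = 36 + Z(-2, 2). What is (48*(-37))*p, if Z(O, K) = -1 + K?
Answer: -65712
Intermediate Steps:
p = 37 (p = 36 + (-1 + 2) = 36 + 1 = 37)
(48*(-37))*p = (48*(-37))*37 = -1776*37 = -65712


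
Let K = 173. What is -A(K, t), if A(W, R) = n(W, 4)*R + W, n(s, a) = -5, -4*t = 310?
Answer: -1121/2 ≈ -560.50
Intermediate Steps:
t = -155/2 (t = -1/4*310 = -155/2 ≈ -77.500)
A(W, R) = W - 5*R (A(W, R) = -5*R + W = W - 5*R)
-A(K, t) = -(173 - 5*(-155/2)) = -(173 + 775/2) = -1*1121/2 = -1121/2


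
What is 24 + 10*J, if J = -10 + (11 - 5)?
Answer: -16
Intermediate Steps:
J = -4 (J = -10 + 6 = -4)
24 + 10*J = 24 + 10*(-4) = 24 - 40 = -16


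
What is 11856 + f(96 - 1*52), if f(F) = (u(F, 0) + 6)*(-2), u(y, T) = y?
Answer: 11756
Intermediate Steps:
f(F) = -12 - 2*F (f(F) = (F + 6)*(-2) = (6 + F)*(-2) = -12 - 2*F)
11856 + f(96 - 1*52) = 11856 + (-12 - 2*(96 - 1*52)) = 11856 + (-12 - 2*(96 - 52)) = 11856 + (-12 - 2*44) = 11856 + (-12 - 88) = 11856 - 100 = 11756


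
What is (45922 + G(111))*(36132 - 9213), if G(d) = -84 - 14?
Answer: 1233536256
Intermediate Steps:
G(d) = -98
(45922 + G(111))*(36132 - 9213) = (45922 - 98)*(36132 - 9213) = 45824*26919 = 1233536256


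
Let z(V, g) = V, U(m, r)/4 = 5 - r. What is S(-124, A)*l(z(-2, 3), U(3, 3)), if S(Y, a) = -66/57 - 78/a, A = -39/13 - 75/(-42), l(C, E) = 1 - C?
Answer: 61122/323 ≈ 189.23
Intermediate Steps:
U(m, r) = 20 - 4*r (U(m, r) = 4*(5 - r) = 20 - 4*r)
A = -17/14 (A = -39*1/13 - 75*(-1/42) = -3 + 25/14 = -17/14 ≈ -1.2143)
S(Y, a) = -22/19 - 78/a (S(Y, a) = -66*1/57 - 78/a = -22/19 - 78/a)
S(-124, A)*l(z(-2, 3), U(3, 3)) = (-22/19 - 78/(-17/14))*(1 - 1*(-2)) = (-22/19 - 78*(-14/17))*(1 + 2) = (-22/19 + 1092/17)*3 = (20374/323)*3 = 61122/323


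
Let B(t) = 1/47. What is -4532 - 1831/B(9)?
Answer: -90589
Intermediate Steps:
B(t) = 1/47
-4532 - 1831/B(9) = -4532 - 1831/1/47 = -4532 - 1831*47 = -4532 - 86057 = -90589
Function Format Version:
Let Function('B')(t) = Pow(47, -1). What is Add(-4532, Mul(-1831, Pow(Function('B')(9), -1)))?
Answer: -90589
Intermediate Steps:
Function('B')(t) = Rational(1, 47)
Add(-4532, Mul(-1831, Pow(Function('B')(9), -1))) = Add(-4532, Mul(-1831, Pow(Rational(1, 47), -1))) = Add(-4532, Mul(-1831, 47)) = Add(-4532, -86057) = -90589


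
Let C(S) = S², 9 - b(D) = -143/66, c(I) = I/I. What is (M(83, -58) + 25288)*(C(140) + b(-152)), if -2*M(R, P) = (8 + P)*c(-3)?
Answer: 2978504771/6 ≈ 4.9642e+8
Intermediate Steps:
c(I) = 1
M(R, P) = -4 - P/2 (M(R, P) = -(8 + P)/2 = -4 - P/2)
b(D) = 67/6 (b(D) = 9 - (-143)/66 = 9 - 1*(-13/6) = 9 + 13/6 = 67/6)
(M(83, -58) + 25288)*(C(140) + b(-152)) = ((-4 - ½*(-58)) + 25288)*(140² + 67/6) = ((-4 + 29) + 25288)*(19600 + 67/6) = (25 + 25288)*(117667/6) = 25313*(117667/6) = 2978504771/6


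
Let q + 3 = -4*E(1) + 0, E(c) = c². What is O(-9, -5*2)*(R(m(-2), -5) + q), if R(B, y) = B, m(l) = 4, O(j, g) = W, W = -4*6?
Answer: 72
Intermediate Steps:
W = -24
O(j, g) = -24
q = -7 (q = -3 + (-4*1² + 0) = -3 + (-4*1 + 0) = -3 + (-4 + 0) = -3 - 4 = -7)
O(-9, -5*2)*(R(m(-2), -5) + q) = -24*(4 - 7) = -24*(-3) = 72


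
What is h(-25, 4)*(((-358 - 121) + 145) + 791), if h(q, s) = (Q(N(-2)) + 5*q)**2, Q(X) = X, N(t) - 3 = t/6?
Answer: 61552873/9 ≈ 6.8392e+6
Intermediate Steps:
N(t) = 3 + t/6
h(q, s) = (8/3 + 5*q)**2 (h(q, s) = ((3 + (1/6)*(-2)) + 5*q)**2 = ((3 - 1/3) + 5*q)**2 = (8/3 + 5*q)**2)
h(-25, 4)*(((-358 - 121) + 145) + 791) = ((8 + 15*(-25))**2/9)*(((-358 - 121) + 145) + 791) = ((8 - 375)**2/9)*((-479 + 145) + 791) = ((1/9)*(-367)**2)*(-334 + 791) = ((1/9)*134689)*457 = (134689/9)*457 = 61552873/9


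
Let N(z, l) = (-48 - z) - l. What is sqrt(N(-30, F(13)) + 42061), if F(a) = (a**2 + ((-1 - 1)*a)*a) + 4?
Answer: 4*sqrt(2638) ≈ 205.45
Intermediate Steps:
F(a) = 4 - a**2 (F(a) = (a**2 + (-2*a)*a) + 4 = (a**2 - 2*a**2) + 4 = -a**2 + 4 = 4 - a**2)
N(z, l) = -48 - l - z
sqrt(N(-30, F(13)) + 42061) = sqrt((-48 - (4 - 1*13**2) - 1*(-30)) + 42061) = sqrt((-48 - (4 - 1*169) + 30) + 42061) = sqrt((-48 - (4 - 169) + 30) + 42061) = sqrt((-48 - 1*(-165) + 30) + 42061) = sqrt((-48 + 165 + 30) + 42061) = sqrt(147 + 42061) = sqrt(42208) = 4*sqrt(2638)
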